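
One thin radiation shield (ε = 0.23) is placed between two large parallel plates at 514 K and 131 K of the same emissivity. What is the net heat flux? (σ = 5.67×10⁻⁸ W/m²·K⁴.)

q ≈ 256 W/m²

Each of the 2 gaps contributes resistance (2/ε − 1) = 2/0.23 − 1 = 7.696; total = 15.39.
q = σ(T₁⁴ − T₂⁴) / 15.39 = 5.67×10⁻⁸ × 6.95×10^10 / 15.39 = 256 W/m².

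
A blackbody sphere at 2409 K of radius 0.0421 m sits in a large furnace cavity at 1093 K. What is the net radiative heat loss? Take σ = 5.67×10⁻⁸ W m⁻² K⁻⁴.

Q ≈ 40700 W

A = 4πr² = 4π × (0.0421)² = 0.0223 m².
Q = σA(T⁴ − T_s⁴). T⁴ − T_s⁴ = (2409)⁴ − (1093)⁴ = 3.37×10^13 − 1.43×10^12 = 3.23×10^13 K⁴.
Q = 5.67×10⁻⁸ × 0.0223 × 3.23×10^13 = 40700 W.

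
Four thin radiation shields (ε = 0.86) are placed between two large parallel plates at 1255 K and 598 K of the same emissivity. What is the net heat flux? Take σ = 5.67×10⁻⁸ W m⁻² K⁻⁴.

Each of the 5 gaps contributes resistance (2/ε − 1) = 2/0.86 − 1 = 1.326; total = 6.628.
q = σ(T₁⁴ − T₂⁴) / 6.628 = 5.67×10⁻⁸ × 2.35×10^12 / 6.628 = 20100 W/m².

q ≈ 20100 W/m²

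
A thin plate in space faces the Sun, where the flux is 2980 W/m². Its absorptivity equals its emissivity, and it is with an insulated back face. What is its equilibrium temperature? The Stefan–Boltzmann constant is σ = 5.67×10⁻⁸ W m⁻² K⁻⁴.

Absorbed flux αS = emitted flux εσT⁴ (one radiating face); with α = ε, T = (S/σ)^(1/4).
T = (2980 / 5.67×10⁻⁸)^(1/4) = (5.26×10^10)^(1/4).
T = 479 K.

T ≈ 479 K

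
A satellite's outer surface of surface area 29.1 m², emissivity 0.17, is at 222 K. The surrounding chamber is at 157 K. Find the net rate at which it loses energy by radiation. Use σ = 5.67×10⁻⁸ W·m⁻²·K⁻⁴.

Q = εσA(T⁴ − T_s⁴). T⁴ − T_s⁴ = (222)⁴ − (157)⁴ = 2.43×10^9 − 6.08×10^8 = 1.82×10^9 K⁴.
Q = 0.17 × 5.67×10⁻⁸ × 29.1 × 1.82×10^9 = 511 W.

Q ≈ 511 W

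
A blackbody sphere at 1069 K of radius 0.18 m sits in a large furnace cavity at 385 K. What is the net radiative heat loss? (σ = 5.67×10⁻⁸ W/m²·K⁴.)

A = 4πr² = 4π × (0.18)² = 0.407 m².
Q = σA(T⁴ − T_s⁴). T⁴ − T_s⁴ = (1069)⁴ − (385)⁴ = 1.31×10^12 − 2.20×10^10 = 1.28×10^12 K⁴.
Q = 5.67×10⁻⁸ × 0.407 × 1.28×10^12 = 29600 W.

Q ≈ 29600 W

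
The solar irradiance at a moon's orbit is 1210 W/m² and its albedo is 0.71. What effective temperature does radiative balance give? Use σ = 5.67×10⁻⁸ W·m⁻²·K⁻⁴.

T ≈ 198 K

Power absorbed = (1−a)S·πR²; power emitted = 4πR²σT⁴. Equating and cancelling πR²:
T = ((1−a)S / 4σ)^(1/4) = (351 / (4 × 5.67×10⁻⁸))^(1/4) = (1.55×10^9)^(1/4).
T = 198 K.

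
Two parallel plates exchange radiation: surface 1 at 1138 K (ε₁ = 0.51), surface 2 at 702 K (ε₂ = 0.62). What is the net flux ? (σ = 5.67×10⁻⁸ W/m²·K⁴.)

For two large parallel gray plates, q = σ(T₁⁴ − T₂⁴) / (1/ε₁ + 1/ε₂ − 1).
1/ε₁ + 1/ε₂ − 1 = 1/0.51 + 1/0.62 − 1 = 2.574.
T₁⁴ − T₂⁴ = 1.68×10^12 − 2.43×10^11 = 1.43×10^12 K⁴.
q = 5.67×10⁻⁸ × 1.43×10^12 / 2.574 = 31600 W/m².

q ≈ 31600 W/m²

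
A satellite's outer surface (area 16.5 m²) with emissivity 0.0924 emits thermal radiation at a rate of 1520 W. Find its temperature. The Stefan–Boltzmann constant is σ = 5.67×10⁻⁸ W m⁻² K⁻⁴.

From P = εσAT⁴, T = (P / εσA)^(1/4) = (1520 / (0.0924 × 5.67×10⁻⁸ × 16.5))^(1/4).
T = (1.76×10^10)^(1/4) = 364 K.

T ≈ 364 K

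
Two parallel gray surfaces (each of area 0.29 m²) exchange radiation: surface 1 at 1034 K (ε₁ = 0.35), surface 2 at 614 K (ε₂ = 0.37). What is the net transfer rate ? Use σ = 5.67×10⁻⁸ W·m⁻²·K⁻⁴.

For two large parallel gray plates, q = σ(T₁⁴ − T₂⁴) / (1/ε₁ + 1/ε₂ − 1).
1/ε₁ + 1/ε₂ − 1 = 1/0.35 + 1/0.37 − 1 = 4.560.
T₁⁴ − T₂⁴ = 1.14×10^12 − 1.42×10^11 = 1.00×10^12 K⁴.
q = 5.67×10⁻⁸ × 1.00×10^12 / 4.560 = 12400 W/m².
Q = q·A = 12400 × 0.29 = 3610 W.

Q ≈ 3610 W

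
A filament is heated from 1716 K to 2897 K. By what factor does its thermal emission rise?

ratio ≈ 8.12

P ∝ T⁴, so the ratio is (2897/1716)⁴ = (1.688)⁴ = 8.12.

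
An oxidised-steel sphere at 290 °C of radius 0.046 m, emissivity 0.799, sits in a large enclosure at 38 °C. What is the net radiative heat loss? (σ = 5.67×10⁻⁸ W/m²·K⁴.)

A = 4πr² = 4π × (0.046)² = 0.0266 m².
Convert: 290 °C = 563 K; 38 °C = 311 K.
Q = εσA(T⁴ − T_s⁴). T⁴ − T_s⁴ = (563)⁴ − (311)⁴ = 1.00×10^11 − 9.35×10^9 = 9.11×10^10 K⁴.
Q = 0.799 × 5.67×10⁻⁸ × 0.0266 × 9.11×10^10 = 110 W.

Q ≈ 110 W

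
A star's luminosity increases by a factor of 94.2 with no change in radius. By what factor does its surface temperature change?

factor ≈ 3.12

P ∝ T⁴ ⇒ T ∝ P^(1/4), so T scales by (94.2)^(1/4) = 3.12.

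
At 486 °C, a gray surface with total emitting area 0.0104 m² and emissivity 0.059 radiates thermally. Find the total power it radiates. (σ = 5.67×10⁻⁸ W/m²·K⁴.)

P ≈ 11.5 W

486 °C = 759 K.
Stefan–Boltzmann: P = εσAT⁴ = 0.059 × 5.67×10⁻⁸ × 0.0104 × (759)⁴ = 0.059 × 5.67×10⁻⁸ × 0.0104 × 3.32×10^11.
P = 11.5 W.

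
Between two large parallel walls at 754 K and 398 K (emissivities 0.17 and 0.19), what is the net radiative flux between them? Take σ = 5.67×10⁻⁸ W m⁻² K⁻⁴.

q ≈ 1670 W/m²

For two large parallel gray plates, q = σ(T₁⁴ − T₂⁴) / (1/ε₁ + 1/ε₂ − 1).
1/ε₁ + 1/ε₂ − 1 = 1/0.17 + 1/0.19 − 1 = 10.15.
T₁⁴ − T₂⁴ = 3.23×10^11 − 2.51×10^10 = 2.98×10^11 K⁴.
q = 5.67×10⁻⁸ × 2.98×10^11 / 10.15 = 1670 W/m².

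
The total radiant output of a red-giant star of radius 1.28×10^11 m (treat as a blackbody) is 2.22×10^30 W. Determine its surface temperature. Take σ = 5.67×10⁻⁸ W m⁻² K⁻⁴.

A = 4πr² = 4π × (1.28×10^11)² = 2.06×10^23 m².
From P = σAT⁴, T = (P / σA)^(1/4) = (2.22×10^30 / (5.67×10⁻⁸ × 2.06×10^23))^(1/4).
T = (1.90×10^14)^(1/4) = 3710 K.

T ≈ 3710 K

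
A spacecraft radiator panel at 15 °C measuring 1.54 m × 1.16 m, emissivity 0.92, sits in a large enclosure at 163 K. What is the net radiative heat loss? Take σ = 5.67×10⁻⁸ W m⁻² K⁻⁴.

A = 1.54 × 1.16 = 1.79 m².
Convert: 15 °C = 288 K.
Q = εσA(T⁴ − T_s⁴). T⁴ − T_s⁴ = (288)⁴ − (163)⁴ = 6.88×10^9 − 7.06×10^8 = 6.17×10^9 K⁴.
Q = 0.92 × 5.67×10⁻⁸ × 1.79 × 6.17×10^9 = 575 W.

Q ≈ 575 W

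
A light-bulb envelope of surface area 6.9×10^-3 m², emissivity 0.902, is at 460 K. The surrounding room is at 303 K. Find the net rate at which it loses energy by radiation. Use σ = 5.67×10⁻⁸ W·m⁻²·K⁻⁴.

Q = εσA(T⁴ − T_s⁴). T⁴ − T_s⁴ = (460)⁴ − (303)⁴ = 4.48×10^10 − 8.43×10^9 = 3.63×10^10 K⁴.
Q = 0.902 × 5.67×10⁻⁸ × 6.90×10^-3 × 3.63×10^10 = 12.8 W.

Q ≈ 12.8 W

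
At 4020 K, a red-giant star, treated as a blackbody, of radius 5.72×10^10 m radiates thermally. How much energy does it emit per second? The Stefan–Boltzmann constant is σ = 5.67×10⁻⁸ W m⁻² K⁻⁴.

A = 4πr² = 4π × (5.72×10^10)² = 4.11×10^22 m².
P = σAT⁴ = 5.67×10⁻⁸ × 4.11×10^22 × (4020)⁴ = 5.67×10⁻⁸ × 4.11×10^22 × 2.61×10^14.
P = 6.09×10^29 W.

P ≈ 6.09×10^29 W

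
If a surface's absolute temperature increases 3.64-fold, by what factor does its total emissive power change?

P ∝ T⁴, so the power scales as (3.64)⁴ = 176.

factor ≈ 176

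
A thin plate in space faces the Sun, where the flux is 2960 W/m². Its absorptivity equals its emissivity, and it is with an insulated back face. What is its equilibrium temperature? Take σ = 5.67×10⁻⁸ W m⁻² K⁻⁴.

T ≈ 478 K

Absorbed flux αS = emitted flux εσT⁴ (one radiating face); with α = ε, T = (S/σ)^(1/4).
T = (2960 / 5.67×10⁻⁸)^(1/4) = (5.22×10^10)^(1/4).
T = 478 K.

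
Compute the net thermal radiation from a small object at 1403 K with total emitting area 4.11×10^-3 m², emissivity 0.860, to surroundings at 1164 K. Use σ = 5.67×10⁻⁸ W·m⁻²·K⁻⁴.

Q = εσA(T⁴ − T_s⁴). T⁴ − T_s⁴ = (1403)⁴ − (1164)⁴ = 3.87×10^12 − 1.84×10^12 = 2.04×10^12 K⁴.
Q = 0.860 × 5.67×10⁻⁸ × 4.11×10^-3 × 2.04×10^12 = 409 W.

Q ≈ 409 W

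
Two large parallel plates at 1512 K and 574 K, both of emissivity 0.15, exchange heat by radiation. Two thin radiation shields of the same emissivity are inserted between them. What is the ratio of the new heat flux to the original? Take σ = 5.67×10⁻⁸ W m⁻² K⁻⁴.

With N identical shields there are N+1 = 3 gaps in series, each with the same radiative resistance, so the flux falls to 1/(N+1) of its unshielded value.

ratio ≈ 0.333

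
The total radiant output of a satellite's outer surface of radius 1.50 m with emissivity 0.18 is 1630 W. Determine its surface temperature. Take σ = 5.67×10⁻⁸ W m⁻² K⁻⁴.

T ≈ 274 K

A = 4πr² = 4π × (1.50)² = 28.3 m².
From P = εσAT⁴, T = (P / εσA)^(1/4) = (1630 / (0.18 × 5.67×10⁻⁸ × 28.3))^(1/4).
T = (5.65×10^9)^(1/4) = 274 K.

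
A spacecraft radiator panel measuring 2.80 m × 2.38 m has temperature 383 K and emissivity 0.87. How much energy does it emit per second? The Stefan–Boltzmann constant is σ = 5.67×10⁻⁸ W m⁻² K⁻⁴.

A = 2.80 × 2.38 = 6.66 m².
Stefan–Boltzmann: P = εσAT⁴ = 0.87 × 5.67×10⁻⁸ × 6.66 × (383)⁴ = 0.87 × 5.67×10⁻⁸ × 6.66 × 2.15×10^10.
P = 7070 W.

P ≈ 7070 W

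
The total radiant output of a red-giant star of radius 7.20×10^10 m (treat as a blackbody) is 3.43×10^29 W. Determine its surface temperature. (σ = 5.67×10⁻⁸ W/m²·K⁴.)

T ≈ 3100 K

A = 4πr² = 4π × (7.20×10^10)² = 6.51×10^22 m².
From P = σAT⁴, T = (P / σA)^(1/4) = (3.43×10^29 / (5.67×10⁻⁸ × 6.51×10^22))^(1/4).
T = (9.29×10^13)^(1/4) = 3100 K.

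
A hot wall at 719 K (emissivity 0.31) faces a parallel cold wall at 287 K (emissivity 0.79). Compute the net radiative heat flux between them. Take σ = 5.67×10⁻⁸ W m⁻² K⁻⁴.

For two large parallel gray plates, q = σ(T₁⁴ − T₂⁴) / (1/ε₁ + 1/ε₂ − 1).
1/ε₁ + 1/ε₂ − 1 = 1/0.31 + 1/0.79 − 1 = 3.492.
T₁⁴ − T₂⁴ = 2.67×10^11 − 6.78×10^9 = 2.60×10^11 K⁴.
q = 5.67×10⁻⁸ × 2.60×10^11 / 3.492 = 4230 W/m².

q ≈ 4230 W/m²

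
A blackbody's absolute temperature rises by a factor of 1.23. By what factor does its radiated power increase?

P ∝ T⁴, so the power scales as (1.23)⁴ = 2.29.

factor ≈ 2.29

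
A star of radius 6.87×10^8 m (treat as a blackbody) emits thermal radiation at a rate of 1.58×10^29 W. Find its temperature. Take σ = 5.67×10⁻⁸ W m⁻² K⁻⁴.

T ≈ 26200 K

A = 4πr² = 4π × (6.87×10^8)² = 5.93×10^18 m².
From P = σAT⁴, T = (P / σA)^(1/4) = (1.58×10^29 / (5.67×10⁻⁸ × 5.93×10^18))^(1/4).
T = (4.70×10^17)^(1/4) = 26200 K.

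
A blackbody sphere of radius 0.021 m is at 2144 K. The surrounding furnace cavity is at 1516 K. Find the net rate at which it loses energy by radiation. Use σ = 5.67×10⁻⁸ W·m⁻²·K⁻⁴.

Q ≈ 4980 W

A = 4πr² = 4π × (0.021)² = 5.54×10^-3 m².
Q = σA(T⁴ − T_s⁴). T⁴ − T_s⁴ = (2144)⁴ − (1516)⁴ = 2.11×10^13 − 5.28×10^12 = 1.58×10^13 K⁴.
Q = 5.67×10⁻⁸ × 5.54×10^-3 × 1.58×10^13 = 4980 W.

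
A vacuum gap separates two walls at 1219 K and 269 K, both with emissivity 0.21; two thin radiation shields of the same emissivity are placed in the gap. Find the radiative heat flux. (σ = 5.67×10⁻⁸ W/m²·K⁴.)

Each of the 3 gaps contributes resistance (2/ε − 1) = 2/0.21 − 1 = 8.524; total = 25.57.
q = σ(T₁⁴ − T₂⁴) / 25.57 = 5.67×10⁻⁸ × 2.20×10^12 / 25.57 = 4880 W/m².

q ≈ 4880 W/m²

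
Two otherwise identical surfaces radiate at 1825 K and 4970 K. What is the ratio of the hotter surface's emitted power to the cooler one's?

P ∝ T⁴, so the ratio is (4970/1825)⁴ = (2.723)⁴ = 55.0.

ratio ≈ 55.0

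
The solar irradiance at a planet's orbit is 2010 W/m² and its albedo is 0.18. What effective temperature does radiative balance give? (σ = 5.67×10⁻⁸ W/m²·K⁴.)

T ≈ 292 K

Power absorbed = (1−a)S·πR²; power emitted = 4πR²σT⁴. Equating and cancelling πR²:
T = ((1−a)S / 4σ)^(1/4) = (1650 / (4 × 5.67×10⁻⁸))^(1/4) = (7.27×10^9)^(1/4).
T = 292 K.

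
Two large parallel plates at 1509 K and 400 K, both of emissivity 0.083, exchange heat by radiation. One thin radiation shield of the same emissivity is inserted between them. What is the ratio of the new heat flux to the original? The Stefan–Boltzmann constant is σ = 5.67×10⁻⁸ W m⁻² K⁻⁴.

ratio ≈ 0.500

With N identical shields there are N+1 = 2 gaps in series, each with the same radiative resistance, so the flux falls to 1/(N+1) of its unshielded value.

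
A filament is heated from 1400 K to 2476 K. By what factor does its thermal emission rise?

ratio ≈ 9.78

P ∝ T⁴, so the ratio is (2476/1400)⁴ = (1.769)⁴ = 9.78.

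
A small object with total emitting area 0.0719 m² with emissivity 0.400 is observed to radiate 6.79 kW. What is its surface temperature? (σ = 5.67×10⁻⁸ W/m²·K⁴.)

From P = εσAT⁴, T = (P / εσA)^(1/4) = (6790 / (0.400 × 5.67×10⁻⁸ × 0.0719))^(1/4).
T = (4.16×10^12)^(1/4) = 1430 K.

T ≈ 1430 K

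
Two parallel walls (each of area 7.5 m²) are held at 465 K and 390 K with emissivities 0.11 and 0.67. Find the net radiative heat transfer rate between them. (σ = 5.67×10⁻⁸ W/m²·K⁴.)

For two large parallel gray plates, q = σ(T₁⁴ − T₂⁴) / (1/ε₁ + 1/ε₂ − 1).
1/ε₁ + 1/ε₂ − 1 = 1/0.11 + 1/0.67 − 1 = 9.583.
T₁⁴ − T₂⁴ = 4.68×10^10 − 2.31×10^10 = 2.36×10^10 K⁴.
q = 5.67×10⁻⁸ × 2.36×10^10 / 9.583 = 140 W/m².
Q = q·A = 140 × 7.5 = 1050 W.

Q ≈ 1050 W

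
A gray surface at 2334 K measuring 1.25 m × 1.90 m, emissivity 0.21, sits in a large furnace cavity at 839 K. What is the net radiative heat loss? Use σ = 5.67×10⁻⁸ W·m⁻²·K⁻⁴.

Q ≈ 8.25×10^5 W

A = 1.25 × 1.90 = 2.38 m².
Q = εσA(T⁴ − T_s⁴). T⁴ − T_s⁴ = (2334)⁴ − (839)⁴ = 2.97×10^13 − 4.96×10^11 = 2.92×10^13 K⁴.
Q = 0.21 × 5.67×10⁻⁸ × 2.38 × 2.92×10^13 = 8.25×10^5 W.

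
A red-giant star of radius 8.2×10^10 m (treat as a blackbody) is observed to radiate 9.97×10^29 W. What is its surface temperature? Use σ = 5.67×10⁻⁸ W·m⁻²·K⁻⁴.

T ≈ 3800 K

A = 4πr² = 4π × (8.2×10^10)² = 8.45×10^22 m².
From P = σAT⁴, T = (P / σA)^(1/4) = (9.97×10^29 / (5.67×10⁻⁸ × 8.45×10^22))^(1/4).
T = (2.08×10^14)^(1/4) = 3800 K.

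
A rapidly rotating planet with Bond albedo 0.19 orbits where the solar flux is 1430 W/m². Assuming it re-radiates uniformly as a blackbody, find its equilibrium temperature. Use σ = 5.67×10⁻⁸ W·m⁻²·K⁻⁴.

Power absorbed = (1−a)S·πR²; power emitted = 4πR²σT⁴. Equating and cancelling πR²:
T = ((1−a)S / 4σ)^(1/4) = (1160 / (4 × 5.67×10⁻⁸))^(1/4) = (5.11×10^9)^(1/4).
T = 267 K.

T ≈ 267 K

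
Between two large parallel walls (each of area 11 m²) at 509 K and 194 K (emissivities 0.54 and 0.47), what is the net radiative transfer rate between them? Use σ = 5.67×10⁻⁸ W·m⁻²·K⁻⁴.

Q ≈ 13800 W

For two large parallel gray plates, q = σ(T₁⁴ − T₂⁴) / (1/ε₁ + 1/ε₂ − 1).
1/ε₁ + 1/ε₂ − 1 = 1/0.54 + 1/0.47 − 1 = 2.980.
T₁⁴ − T₂⁴ = 6.71×10^10 − 1.42×10^9 = 6.57×10^10 K⁴.
q = 5.67×10⁻⁸ × 6.57×10^10 / 2.980 = 1250 W/m².
Q = q·A = 1250 × 11 = 13800 W.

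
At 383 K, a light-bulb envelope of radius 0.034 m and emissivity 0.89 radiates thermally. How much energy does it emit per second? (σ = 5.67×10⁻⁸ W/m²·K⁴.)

P ≈ 15.8 W

A = 4πr² = 4π × (0.034)² = 0.0145 m².
P = εσAT⁴ = 0.89 × 5.67×10⁻⁸ × 0.0145 × (383)⁴ = 0.89 × 5.67×10⁻⁸ × 0.0145 × 2.15×10^10.
P = 15.8 W.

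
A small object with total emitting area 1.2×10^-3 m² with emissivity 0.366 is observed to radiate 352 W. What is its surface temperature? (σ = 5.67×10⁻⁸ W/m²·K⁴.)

From P = εσAT⁴, T = (P / εσA)^(1/4) = (352 / (0.366 × 5.67×10⁻⁸ × 1.20×10^-3))^(1/4).
T = (1.41×10^13)^(1/4) = 1940 K.

T ≈ 1940 K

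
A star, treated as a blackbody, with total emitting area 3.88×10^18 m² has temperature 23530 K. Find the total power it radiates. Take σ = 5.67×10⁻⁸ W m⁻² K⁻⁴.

P = σAT⁴ = 5.67×10⁻⁸ × 3.88×10^18 × (23530)⁴ = 5.67×10⁻⁸ × 3.88×10^18 × 3.07×10^17.
P = 6.74×10^28 W.

P ≈ 6.74×10^28 W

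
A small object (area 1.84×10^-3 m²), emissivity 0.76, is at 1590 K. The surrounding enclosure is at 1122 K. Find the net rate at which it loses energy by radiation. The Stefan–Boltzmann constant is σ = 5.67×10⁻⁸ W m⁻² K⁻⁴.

Q ≈ 381 W

Q = εσA(T⁴ − T_s⁴). T⁴ − T_s⁴ = (1590)⁴ − (1122)⁴ = 6.39×10^12 − 1.58×10^12 = 4.81×10^12 K⁴.
Q = 0.76 × 5.67×10⁻⁸ × 1.84×10^-3 × 4.81×10^12 = 381 W.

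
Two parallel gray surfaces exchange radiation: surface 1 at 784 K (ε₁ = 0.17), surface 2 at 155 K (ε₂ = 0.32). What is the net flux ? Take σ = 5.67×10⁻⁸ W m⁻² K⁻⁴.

For two large parallel gray plates, q = σ(T₁⁴ − T₂⁴) / (1/ε₁ + 1/ε₂ − 1).
1/ε₁ + 1/ε₂ − 1 = 1/0.17 + 1/0.32 − 1 = 8.007.
T₁⁴ − T₂⁴ = 3.78×10^11 − 5.77×10^8 = 3.77×10^11 K⁴.
q = 5.67×10⁻⁸ × 3.77×10^11 / 8.007 = 2670 W/m².

q ≈ 2670 W/m²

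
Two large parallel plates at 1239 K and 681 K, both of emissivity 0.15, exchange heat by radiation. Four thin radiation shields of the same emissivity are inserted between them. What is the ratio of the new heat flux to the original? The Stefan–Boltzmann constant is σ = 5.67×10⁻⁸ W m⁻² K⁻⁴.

ratio ≈ 0.200

With N identical shields there are N+1 = 5 gaps in series, each with the same radiative resistance, so the flux falls to 1/(N+1) of its unshielded value.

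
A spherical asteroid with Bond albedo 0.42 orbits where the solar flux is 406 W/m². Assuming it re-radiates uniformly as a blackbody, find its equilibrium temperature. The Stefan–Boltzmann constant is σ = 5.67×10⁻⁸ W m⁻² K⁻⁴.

Power absorbed = (1−a)S·πR²; power emitted = 4πR²σT⁴. Equating and cancelling πR²:
T = ((1−a)S / 4σ)^(1/4) = (235 / (4 × 5.67×10⁻⁸))^(1/4) = (1.04×10^9)^(1/4).
T = 180 K.

T ≈ 180 K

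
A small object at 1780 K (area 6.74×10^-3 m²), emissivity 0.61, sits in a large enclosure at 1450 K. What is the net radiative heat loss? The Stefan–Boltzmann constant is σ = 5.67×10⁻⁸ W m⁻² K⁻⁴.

Q ≈ 1310 W

Q = εσA(T⁴ − T_s⁴). T⁴ − T_s⁴ = (1780)⁴ − (1450)⁴ = 1.00×10^13 − 4.42×10^12 = 5.62×10^12 K⁴.
Q = 0.61 × 5.67×10⁻⁸ × 6.74×10^-3 × 5.62×10^12 = 1310 W.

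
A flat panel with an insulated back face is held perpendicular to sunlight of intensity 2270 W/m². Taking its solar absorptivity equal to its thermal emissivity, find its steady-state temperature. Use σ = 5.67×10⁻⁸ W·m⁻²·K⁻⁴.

T ≈ 447 K

Absorbed flux αS = emitted flux εσT⁴ (one radiating face); with α = ε, T = (S/σ)^(1/4).
T = (2270 / 5.67×10⁻⁸)^(1/4) = (4.00×10^10)^(1/4).
T = 447 K.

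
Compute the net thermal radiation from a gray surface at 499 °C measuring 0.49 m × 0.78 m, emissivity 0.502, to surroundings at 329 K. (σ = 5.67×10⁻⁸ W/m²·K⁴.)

Q ≈ 3740 W

A = 0.49 × 0.78 = 0.382 m².
Convert: 499 °C = 772 K.
Q = εσA(T⁴ − T_s⁴). T⁴ − T_s⁴ = (772)⁴ − (329)⁴ = 3.55×10^11 − 1.17×10^10 = 3.43×10^11 K⁴.
Q = 0.502 × 5.67×10⁻⁸ × 0.382 × 3.43×10^11 = 3740 W.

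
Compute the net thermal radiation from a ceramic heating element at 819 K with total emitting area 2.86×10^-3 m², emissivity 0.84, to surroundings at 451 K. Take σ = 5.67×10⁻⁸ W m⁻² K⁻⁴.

Q ≈ 55.7 W

Q = εσA(T⁴ − T_s⁴). T⁴ − T_s⁴ = (819)⁴ − (451)⁴ = 4.50×10^11 − 4.14×10^10 = 4.09×10^11 K⁴.
Q = 0.84 × 5.67×10⁻⁸ × 2.86×10^-3 × 4.09×10^11 = 55.7 W.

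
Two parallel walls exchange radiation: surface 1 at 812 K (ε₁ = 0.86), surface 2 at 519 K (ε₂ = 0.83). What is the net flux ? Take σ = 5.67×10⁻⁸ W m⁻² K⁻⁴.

For two large parallel gray plates, q = σ(T₁⁴ − T₂⁴) / (1/ε₁ + 1/ε₂ − 1).
1/ε₁ + 1/ε₂ − 1 = 1/0.86 + 1/0.83 − 1 = 1.368.
T₁⁴ − T₂⁴ = 4.35×10^11 − 7.26×10^10 = 3.62×10^11 K⁴.
q = 5.67×10⁻⁸ × 3.62×10^11 / 1.368 = 15000 W/m².

q ≈ 15000 W/m²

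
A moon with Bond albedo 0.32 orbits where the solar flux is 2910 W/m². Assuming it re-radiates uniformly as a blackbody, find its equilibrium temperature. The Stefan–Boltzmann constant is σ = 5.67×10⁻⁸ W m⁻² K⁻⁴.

Power absorbed = (1−a)S·πR²; power emitted = 4πR²σT⁴. Equating and cancelling πR²:
T = ((1−a)S / 4σ)^(1/4) = (1980 / (4 × 5.67×10⁻⁸))^(1/4) = (8.72×10^9)^(1/4).
T = 306 K.

T ≈ 306 K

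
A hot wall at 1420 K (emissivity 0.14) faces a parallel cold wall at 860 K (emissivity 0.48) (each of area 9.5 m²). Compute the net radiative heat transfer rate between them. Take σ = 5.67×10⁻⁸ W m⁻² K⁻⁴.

For two large parallel gray plates, q = σ(T₁⁴ − T₂⁴) / (1/ε₁ + 1/ε₂ − 1).
1/ε₁ + 1/ε₂ − 1 = 1/0.14 + 1/0.48 − 1 = 8.226.
T₁⁴ − T₂⁴ = 4.07×10^12 − 5.47×10^11 = 3.52×10^12 K⁴.
q = 5.67×10⁻⁸ × 3.52×10^12 / 8.226 = 24300 W/m².
Q = q·A = 24300 × 9.5 = 2.30×10^5 W.

Q ≈ 2.30×10^5 W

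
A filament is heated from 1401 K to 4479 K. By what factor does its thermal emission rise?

ratio ≈ 104

P ∝ T⁴, so the ratio is (4479/1401)⁴ = (3.197)⁴ = 104.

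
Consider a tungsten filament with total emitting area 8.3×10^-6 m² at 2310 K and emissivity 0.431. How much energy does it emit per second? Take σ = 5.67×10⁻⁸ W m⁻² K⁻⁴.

P ≈ 5.78 W

Stefan–Boltzmann: P = εσAT⁴ = 0.431 × 5.67×10⁻⁸ × 8.30×10^-6 × (2310)⁴ = 0.431 × 5.67×10⁻⁸ × 8.30×10^-6 × 2.85×10^13.
P = 5.78 W.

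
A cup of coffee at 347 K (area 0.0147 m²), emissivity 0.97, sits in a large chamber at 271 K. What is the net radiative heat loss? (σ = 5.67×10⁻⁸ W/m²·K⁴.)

Q = εσA(T⁴ − T_s⁴). T⁴ − T_s⁴ = (347)⁴ − (271)⁴ = 1.45×10^10 − 5.39×10^9 = 9.10×10^9 K⁴.
Q = 0.97 × 5.67×10⁻⁸ × 0.0147 × 9.10×10^9 = 7.36 W.

Q ≈ 7.36 W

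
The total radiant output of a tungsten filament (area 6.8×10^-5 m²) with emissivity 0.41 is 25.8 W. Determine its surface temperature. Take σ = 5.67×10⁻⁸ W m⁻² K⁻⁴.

T ≈ 2010 K

From P = εσAT⁴, T = (P / εσA)^(1/4) = (25.8 / (0.41 × 5.67×10⁻⁸ × 6.80×10^-5))^(1/4).
T = (1.63×10^13)^(1/4) = 2010 K.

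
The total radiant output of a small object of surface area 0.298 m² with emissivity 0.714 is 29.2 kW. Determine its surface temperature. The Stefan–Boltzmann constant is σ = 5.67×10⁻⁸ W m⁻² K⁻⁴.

T ≈ 1250 K

From P = εσAT⁴, T = (P / εσA)^(1/4) = (29200 / (0.714 × 5.67×10⁻⁸ × 0.298))^(1/4).
T = (2.42×10^12)^(1/4) = 1250 K.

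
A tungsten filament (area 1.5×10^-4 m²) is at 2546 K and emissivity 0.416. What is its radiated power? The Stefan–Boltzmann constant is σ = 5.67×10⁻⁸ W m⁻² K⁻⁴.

Stefan–Boltzmann: P = εσAT⁴ = 0.416 × 5.67×10⁻⁸ × 1.50×10^-4 × (2546)⁴ = 0.416 × 5.67×10⁻⁸ × 1.50×10^-4 × 4.20×10^13.
P = 149 W.

P ≈ 149 W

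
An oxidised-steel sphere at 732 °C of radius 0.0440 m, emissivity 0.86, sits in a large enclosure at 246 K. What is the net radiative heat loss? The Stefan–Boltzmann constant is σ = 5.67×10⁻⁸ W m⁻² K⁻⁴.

Q ≈ 1210 W

A = 4πr² = 4π × (0.0440)² = 0.0243 m².
Convert: 732 °C = 1005 K.
Q = εσA(T⁴ − T_s⁴). T⁴ − T_s⁴ = (1005)⁴ − (246)⁴ = 1.02×10^12 − 3.66×10^9 = 1.02×10^12 K⁴.
Q = 0.86 × 5.67×10⁻⁸ × 0.0243 × 1.02×10^12 = 1210 W.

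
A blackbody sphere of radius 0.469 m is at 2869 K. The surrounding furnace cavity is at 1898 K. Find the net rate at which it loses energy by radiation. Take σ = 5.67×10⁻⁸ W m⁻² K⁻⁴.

A = 4πr² = 4π × (0.469)² = 2.76 m².
Q = σA(T⁴ − T_s⁴). T⁴ − T_s⁴ = (2869)⁴ − (1898)⁴ = 6.78×10^13 − 1.30×10^13 = 5.48×10^13 K⁴.
Q = 5.67×10⁻⁸ × 2.76 × 5.48×10^13 = 8.58×10^6 W.

Q ≈ 8.58×10^6 W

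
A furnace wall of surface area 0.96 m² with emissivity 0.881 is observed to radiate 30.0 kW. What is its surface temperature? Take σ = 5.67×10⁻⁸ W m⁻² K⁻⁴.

From P = εσAT⁴, T = (P / εσA)^(1/4) = (30000 / (0.881 × 5.67×10⁻⁸ × 0.960))^(1/4).
T = (6.26×10^11)^(1/4) = 889 K.

T ≈ 889 K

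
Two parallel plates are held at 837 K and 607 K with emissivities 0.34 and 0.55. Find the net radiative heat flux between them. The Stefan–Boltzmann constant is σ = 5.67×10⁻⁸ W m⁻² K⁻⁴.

q ≈ 5350 W/m²

For two large parallel gray plates, q = σ(T₁⁴ − T₂⁴) / (1/ε₁ + 1/ε₂ − 1).
1/ε₁ + 1/ε₂ − 1 = 1/0.34 + 1/0.55 − 1 = 3.759.
T₁⁴ − T₂⁴ = 4.91×10^11 − 1.36×10^11 = 3.55×10^11 K⁴.
q = 5.67×10⁻⁸ × 3.55×10^11 / 3.759 = 5350 W/m².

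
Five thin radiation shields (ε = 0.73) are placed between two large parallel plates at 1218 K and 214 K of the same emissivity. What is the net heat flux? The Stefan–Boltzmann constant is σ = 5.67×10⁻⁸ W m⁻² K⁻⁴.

Each of the 6 gaps contributes resistance (2/ε − 1) = 2/0.73 − 1 = 1.740; total = 10.44.
q = σ(T₁⁴ − T₂⁴) / 10.44 = 5.67×10⁻⁸ × 2.20×10^12 / 10.44 = 11900 W/m².

q ≈ 11900 W/m²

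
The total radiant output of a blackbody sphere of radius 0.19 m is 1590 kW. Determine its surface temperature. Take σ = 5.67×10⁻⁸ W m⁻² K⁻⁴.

A = 4πr² = 4π × (0.19)² = 0.454 m².
From P = σAT⁴, T = (P / σA)^(1/4) = (1.59×10^6 / (5.67×10⁻⁸ × 0.454))^(1/4).
T = (6.18×10^13)^(1/4) = 2800 K.

T ≈ 2800 K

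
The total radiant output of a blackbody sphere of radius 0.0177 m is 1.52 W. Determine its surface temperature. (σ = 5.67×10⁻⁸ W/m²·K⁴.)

T ≈ 287 K

A = 4πr² = 4π × (0.0177)² = 3.94×10^-3 m².
From P = σAT⁴, T = (P / σA)^(1/4) = (1.52 / (5.67×10⁻⁸ × 3.94×10^-3))^(1/4).
T = (6.81×10^9)^(1/4) = 287 K.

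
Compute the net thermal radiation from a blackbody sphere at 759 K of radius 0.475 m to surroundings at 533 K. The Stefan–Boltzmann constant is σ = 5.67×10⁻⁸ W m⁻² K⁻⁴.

A = 4πr² = 4π × (0.475)² = 2.84 m².
Q = σA(T⁴ − T_s⁴). T⁴ − T_s⁴ = (759)⁴ − (533)⁴ = 3.32×10^11 − 8.07×10^10 = 2.51×10^11 K⁴.
Q = 5.67×10⁻⁸ × 2.84 × 2.51×10^11 = 40400 W.

Q ≈ 40400 W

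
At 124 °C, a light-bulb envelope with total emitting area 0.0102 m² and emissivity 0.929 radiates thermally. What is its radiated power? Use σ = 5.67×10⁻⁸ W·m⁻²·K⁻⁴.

124 °C = 397 K.
Stefan–Boltzmann: P = εσAT⁴ = 0.929 × 5.67×10⁻⁸ × 0.0102 × (397)⁴ = 0.929 × 5.67×10⁻⁸ × 0.0102 × 2.48×10^10.
P = 13.3 W.

P ≈ 13.3 W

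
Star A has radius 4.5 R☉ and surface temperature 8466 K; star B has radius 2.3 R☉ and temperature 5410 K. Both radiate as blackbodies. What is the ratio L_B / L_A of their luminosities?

L = 4πR²σT⁴ ∝ R²T⁴, so L_B/L_A = (2.3/4.5)² × (5410/8466)⁴ = 0.261 × 0.167 = 0.0436.

L_B/L_A ≈ 0.0436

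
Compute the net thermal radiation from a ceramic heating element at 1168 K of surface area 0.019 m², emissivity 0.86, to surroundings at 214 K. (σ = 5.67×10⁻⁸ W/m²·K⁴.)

Q ≈ 1720 W

Q = εσA(T⁴ − T_s⁴). T⁴ − T_s⁴ = (1168)⁴ − (214)⁴ = 1.86×10^12 − 2.10×10^9 = 1.86×10^12 K⁴.
Q = 0.86 × 5.67×10⁻⁸ × 0.0190 × 1.86×10^12 = 1720 W.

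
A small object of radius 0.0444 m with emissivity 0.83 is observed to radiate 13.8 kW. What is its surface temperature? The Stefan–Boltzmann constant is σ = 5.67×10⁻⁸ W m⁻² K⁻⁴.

T ≈ 1850 K

A = 4πr² = 4π × (0.0444)² = 0.0248 m².
From P = εσAT⁴, T = (P / εσA)^(1/4) = (13800 / (0.83 × 5.67×10⁻⁸ × 0.0248))^(1/4).
T = (1.18×10^13)^(1/4) = 1850 K.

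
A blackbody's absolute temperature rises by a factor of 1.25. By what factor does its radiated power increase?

P ∝ T⁴, so the power scales as (1.25)⁴ = 2.44.

factor ≈ 2.44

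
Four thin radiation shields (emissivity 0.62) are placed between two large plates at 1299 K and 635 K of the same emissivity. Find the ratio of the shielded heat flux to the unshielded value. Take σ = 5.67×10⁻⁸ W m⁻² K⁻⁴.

ratio ≈ 0.200

With N identical shields there are N+1 = 5 gaps in series, each with the same radiative resistance, so the flux falls to 1/(N+1) of its unshielded value.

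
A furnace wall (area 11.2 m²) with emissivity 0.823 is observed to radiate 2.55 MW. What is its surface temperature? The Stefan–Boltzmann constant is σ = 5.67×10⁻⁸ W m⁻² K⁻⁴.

From P = εσAT⁴, T = (P / εσA)^(1/4) = (2.55×10^6 / (0.823 × 5.67×10⁻⁸ × 11.2))^(1/4).
T = (4.88×10^12)^(1/4) = 1490 K.

T ≈ 1490 K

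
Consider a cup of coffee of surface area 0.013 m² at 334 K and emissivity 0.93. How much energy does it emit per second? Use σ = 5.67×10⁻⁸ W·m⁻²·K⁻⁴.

P = εσAT⁴ = 0.93 × 5.67×10⁻⁸ × 0.0130 × (334)⁴ = 0.93 × 5.67×10⁻⁸ × 0.0130 × 1.24×10^10.
P = 8.53 W.

P ≈ 8.53 W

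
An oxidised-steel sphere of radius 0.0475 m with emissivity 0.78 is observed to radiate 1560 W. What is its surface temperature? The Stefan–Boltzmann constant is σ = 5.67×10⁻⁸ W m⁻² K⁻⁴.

A = 4πr² = 4π × (0.0475)² = 0.0284 m².
From P = εσAT⁴, T = (P / εσA)^(1/4) = (1560 / (0.78 × 5.67×10⁻⁸ × 0.0284))^(1/4).
T = (1.24×10^12)^(1/4) = 1060 K.

T ≈ 1060 K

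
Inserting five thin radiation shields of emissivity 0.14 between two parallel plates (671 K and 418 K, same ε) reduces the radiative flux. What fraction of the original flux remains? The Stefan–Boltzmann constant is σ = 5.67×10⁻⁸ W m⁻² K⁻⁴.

With N identical shields there are N+1 = 6 gaps in series, each with the same radiative resistance, so the flux falls to 1/(N+1) of its unshielded value.

ratio ≈ 0.167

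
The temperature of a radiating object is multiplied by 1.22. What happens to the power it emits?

P ∝ T⁴, so the power scales as (1.22)⁴ = 2.22.

factor ≈ 2.22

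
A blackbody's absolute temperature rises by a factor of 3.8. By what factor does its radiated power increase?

factor ≈ 209

P ∝ T⁴, so the power scales as (3.8)⁴ = 209.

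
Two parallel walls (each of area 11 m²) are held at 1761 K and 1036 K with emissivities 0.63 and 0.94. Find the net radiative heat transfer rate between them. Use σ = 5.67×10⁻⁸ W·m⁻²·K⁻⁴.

For two large parallel gray plates, q = σ(T₁⁴ − T₂⁴) / (1/ε₁ + 1/ε₂ − 1).
1/ε₁ + 1/ε₂ − 1 = 1/0.63 + 1/0.94 − 1 = 1.651.
T₁⁴ − T₂⁴ = 9.62×10^12 − 1.15×10^12 = 8.46×10^12 K⁴.
q = 5.67×10⁻⁸ × 8.46×10^12 / 1.651 = 2.91×10^5 W/m².
Q = q·A = 2.91×10^5 × 11 = 3.20×10^6 W.

Q ≈ 3.20×10^6 W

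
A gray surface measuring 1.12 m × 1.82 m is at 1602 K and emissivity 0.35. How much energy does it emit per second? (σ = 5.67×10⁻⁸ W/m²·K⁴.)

P ≈ 2.66×10^5 W

A = 1.12 × 1.82 = 2.04 m².
P = εσAT⁴ = 0.35 × 5.67×10⁻⁸ × 2.04 × (1602)⁴ = 0.35 × 5.67×10⁻⁸ × 2.04 × 6.59×10^12.
P = 2.66×10^5 W.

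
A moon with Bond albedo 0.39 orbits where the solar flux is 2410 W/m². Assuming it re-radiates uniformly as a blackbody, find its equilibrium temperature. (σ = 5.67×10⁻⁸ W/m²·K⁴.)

T ≈ 284 K

Power absorbed = (1−a)S·πR²; power emitted = 4πR²σT⁴. Equating and cancelling πR²:
T = ((1−a)S / 4σ)^(1/4) = (1470 / (4 × 5.67×10⁻⁸))^(1/4) = (6.48×10^9)^(1/4).
T = 284 K.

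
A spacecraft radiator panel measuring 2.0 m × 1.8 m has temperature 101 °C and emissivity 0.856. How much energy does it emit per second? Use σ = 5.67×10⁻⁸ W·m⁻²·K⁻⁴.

A = 2.0 × 1.8 = 3.60 m².
101 °C = 374 K.
Stefan–Boltzmann: P = εσAT⁴ = 0.856 × 5.67×10⁻⁸ × 3.60 × (374)⁴ = 0.856 × 5.67×10⁻⁸ × 3.60 × 1.96×10^10.
P = 3420 W.

P ≈ 3420 W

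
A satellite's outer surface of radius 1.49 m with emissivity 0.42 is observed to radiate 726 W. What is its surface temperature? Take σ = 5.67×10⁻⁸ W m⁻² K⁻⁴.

A = 4πr² = 4π × (1.49)² = 27.9 m².
From P = εσAT⁴, T = (P / εσA)^(1/4) = (726 / (0.42 × 5.67×10⁻⁸ × 27.9))^(1/4).
T = (1.09×10^9)^(1/4) = 182 K.

T ≈ 182 K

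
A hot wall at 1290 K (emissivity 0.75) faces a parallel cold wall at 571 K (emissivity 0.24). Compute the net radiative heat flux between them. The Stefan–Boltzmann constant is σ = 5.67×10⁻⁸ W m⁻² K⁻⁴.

For two large parallel gray plates, q = σ(T₁⁴ − T₂⁴) / (1/ε₁ + 1/ε₂ − 1).
1/ε₁ + 1/ε₂ − 1 = 1/0.75 + 1/0.24 − 1 = 4.500.
T₁⁴ − T₂⁴ = 2.77×10^12 − 1.06×10^11 = 2.66×10^12 K⁴.
q = 5.67×10⁻⁸ × 2.66×10^12 / 4.500 = 33600 W/m².

q ≈ 33600 W/m²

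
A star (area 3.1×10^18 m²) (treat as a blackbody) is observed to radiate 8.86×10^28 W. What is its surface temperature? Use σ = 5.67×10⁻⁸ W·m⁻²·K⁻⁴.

From P = σAT⁴, T = (P / σA)^(1/4) = (8.86×10^28 / (5.67×10⁻⁸ × 3.10×10^18))^(1/4).
T = (5.04×10^17)^(1/4) = 26600 K.

T ≈ 26600 K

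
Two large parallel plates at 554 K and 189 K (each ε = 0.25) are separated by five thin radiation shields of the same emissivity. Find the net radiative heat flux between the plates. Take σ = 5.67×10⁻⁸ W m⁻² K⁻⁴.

q ≈ 125 W/m²

Each of the 6 gaps contributes resistance (2/ε − 1) = 2/0.25 − 1 = 7.000; total = 42.00.
q = σ(T₁⁴ − T₂⁴) / 42.00 = 5.67×10⁻⁸ × 9.29×10^10 / 42.00 = 125 W/m².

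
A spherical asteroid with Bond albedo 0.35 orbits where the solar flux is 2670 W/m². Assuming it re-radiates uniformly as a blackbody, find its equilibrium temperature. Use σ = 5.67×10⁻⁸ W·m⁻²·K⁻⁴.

Power absorbed = (1−a)S·πR²; power emitted = 4πR²σT⁴. Equating and cancelling πR²:
T = ((1−a)S / 4σ)^(1/4) = (1740 / (4 × 5.67×10⁻⁸))^(1/4) = (7.65×10^9)^(1/4).
T = 296 K.

T ≈ 296 K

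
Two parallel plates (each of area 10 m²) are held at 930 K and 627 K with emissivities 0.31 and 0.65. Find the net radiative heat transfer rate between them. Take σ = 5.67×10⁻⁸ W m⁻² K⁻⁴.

Q ≈ 89400 W

For two large parallel gray plates, q = σ(T₁⁴ − T₂⁴) / (1/ε₁ + 1/ε₂ − 1).
1/ε₁ + 1/ε₂ − 1 = 1/0.31 + 1/0.65 − 1 = 3.764.
T₁⁴ − T₂⁴ = 7.48×10^11 − 1.55×10^11 = 5.94×10^11 K⁴.
q = 5.67×10⁻⁸ × 5.94×10^11 / 3.764 = 8940 W/m².
Q = q·A = 8940 × 10 = 89400 W.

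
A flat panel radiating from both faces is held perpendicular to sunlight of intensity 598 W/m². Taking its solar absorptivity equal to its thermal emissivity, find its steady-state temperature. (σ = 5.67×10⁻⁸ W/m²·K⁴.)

T ≈ 269 K

Absorbed flux αS = emitted flux 2εσT⁴ per unit area; with α = ε this gives T = (S/2σ)^(1/4).
T = (598 / (2 × 5.67×10⁻⁸))^(1/4) = (5.27×10^9)^(1/4).
T = 269 K.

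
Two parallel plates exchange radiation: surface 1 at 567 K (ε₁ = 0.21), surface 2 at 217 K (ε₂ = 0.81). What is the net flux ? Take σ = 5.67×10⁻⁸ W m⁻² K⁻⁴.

q ≈ 1150 W/m²

For two large parallel gray plates, q = σ(T₁⁴ − T₂⁴) / (1/ε₁ + 1/ε₂ − 1).
1/ε₁ + 1/ε₂ − 1 = 1/0.21 + 1/0.81 − 1 = 4.996.
T₁⁴ − T₂⁴ = 1.03×10^11 − 2.22×10^9 = 1.01×10^11 K⁴.
q = 5.67×10⁻⁸ × 1.01×10^11 / 4.996 = 1150 W/m².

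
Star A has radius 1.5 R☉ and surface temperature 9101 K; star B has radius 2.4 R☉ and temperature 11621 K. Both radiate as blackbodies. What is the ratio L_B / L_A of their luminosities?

L = 4πR²σT⁴ ∝ R²T⁴, so L_B/L_A = (2.4/1.5)² × (11621/9101)⁴ = 2.56 × 2.66 = 6.81.

L_B/L_A ≈ 6.81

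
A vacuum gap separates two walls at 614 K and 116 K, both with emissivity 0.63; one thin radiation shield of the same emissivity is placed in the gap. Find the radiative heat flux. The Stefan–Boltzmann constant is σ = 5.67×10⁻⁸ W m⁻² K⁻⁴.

Each of the 2 gaps contributes resistance (2/ε − 1) = 2/0.63 − 1 = 2.175; total = 4.349.
q = σ(T₁⁴ − T₂⁴) / 4.349 = 5.67×10⁻⁸ × 1.42×10^11 / 4.349 = 1850 W/m².

q ≈ 1850 W/m²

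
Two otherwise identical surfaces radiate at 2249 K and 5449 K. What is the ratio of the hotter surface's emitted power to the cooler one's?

P ∝ T⁴, so the ratio is (5449/2249)⁴ = (2.423)⁴ = 34.5.

ratio ≈ 34.5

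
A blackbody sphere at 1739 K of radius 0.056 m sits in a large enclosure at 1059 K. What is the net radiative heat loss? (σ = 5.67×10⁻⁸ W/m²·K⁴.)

A = 4πr² = 4π × (0.056)² = 0.0394 m².
Q = σA(T⁴ − T_s⁴). T⁴ − T_s⁴ = (1739)⁴ − (1059)⁴ = 9.15×10^12 − 1.26×10^12 = 7.89×10^12 K⁴.
Q = 5.67×10⁻⁸ × 0.0394 × 7.89×10^12 = 17600 W.

Q ≈ 17600 W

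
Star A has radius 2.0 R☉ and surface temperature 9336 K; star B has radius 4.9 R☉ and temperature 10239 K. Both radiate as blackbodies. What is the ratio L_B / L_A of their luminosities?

L = 4πR²σT⁴ ∝ R²T⁴, so L_B/L_A = (4.9/2.0)² × (10239/9336)⁴ = 6.00 × 1.45 = 8.68.

L_B/L_A ≈ 8.68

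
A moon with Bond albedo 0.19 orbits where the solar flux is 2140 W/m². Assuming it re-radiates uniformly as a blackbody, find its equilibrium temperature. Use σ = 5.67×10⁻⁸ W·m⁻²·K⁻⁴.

T ≈ 296 K

Power absorbed = (1−a)S·πR²; power emitted = 4πR²σT⁴. Equating and cancelling πR²:
T = ((1−a)S / 4σ)^(1/4) = (1730 / (4 × 5.67×10⁻⁸))^(1/4) = (7.64×10^9)^(1/4).
T = 296 K.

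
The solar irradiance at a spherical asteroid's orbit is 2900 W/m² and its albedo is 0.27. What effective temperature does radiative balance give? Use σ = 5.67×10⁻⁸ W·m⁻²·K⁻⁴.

T ≈ 311 K

Power absorbed = (1−a)S·πR²; power emitted = 4πR²σT⁴. Equating and cancelling πR²:
T = ((1−a)S / 4σ)^(1/4) = (2120 / (4 × 5.67×10⁻⁸))^(1/4) = (9.33×10^9)^(1/4).
T = 311 K.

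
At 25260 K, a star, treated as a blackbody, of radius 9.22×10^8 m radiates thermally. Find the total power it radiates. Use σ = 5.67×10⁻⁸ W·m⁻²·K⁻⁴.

A = 4πr² = 4π × (9.22×10^8)² = 1.07×10^19 m².
P = σAT⁴ = 5.67×10⁻⁸ × 1.07×10^19 × (25260)⁴ = 5.67×10⁻⁸ × 1.07×10^19 × 4.07×10^17.
P = 2.47×10^29 W.

P ≈ 2.47×10^29 W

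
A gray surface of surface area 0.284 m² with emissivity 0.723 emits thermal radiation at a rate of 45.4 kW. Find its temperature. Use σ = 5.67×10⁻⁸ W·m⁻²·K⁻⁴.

T ≈ 1410 K

From P = εσAT⁴, T = (P / εσA)^(1/4) = (45400 / (0.723 × 5.67×10⁻⁸ × 0.284))^(1/4).
T = (3.90×10^12)^(1/4) = 1410 K.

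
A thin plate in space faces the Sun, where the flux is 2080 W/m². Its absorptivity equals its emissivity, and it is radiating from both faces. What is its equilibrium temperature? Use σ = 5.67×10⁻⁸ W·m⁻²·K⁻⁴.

Absorbed flux αS = emitted flux 2εσT⁴ per unit area; with α = ε this gives T = (S/2σ)^(1/4).
T = (2080 / (2 × 5.67×10⁻⁸))^(1/4) = (1.83×10^10)^(1/4).
T = 368 K.

T ≈ 368 K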